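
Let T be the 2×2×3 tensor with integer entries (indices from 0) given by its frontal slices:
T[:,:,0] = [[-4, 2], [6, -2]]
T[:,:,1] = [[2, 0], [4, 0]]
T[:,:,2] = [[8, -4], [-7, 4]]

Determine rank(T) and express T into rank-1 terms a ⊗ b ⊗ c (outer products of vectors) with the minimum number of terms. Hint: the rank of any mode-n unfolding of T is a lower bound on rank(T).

Lower bound: the mode-3 unfolding of T (rows indexed by k, columns by (i,j) = (0,0), (0,1), (1,0), (1,1)) is [[-4, 2, 6, -2], [2, 0, 4, 0], [8, -4, -7, 4]].
There the 3×3 minor on rows k ∈ {0, 1, 2}, columns (i,j) ∈ {(0,0), (0,1), (1,0)} is det [[-4, 2, 6], [2, 0, 4], [8, -4, -7]] = -20 ≠ 0, so this unfolding has rank ≥ 3; CP rank is at least every unfolding rank, so rank(T) ≥ 3. (This is only a lower bound: in general the CP rank may exceed every unfolding rank, so we still need to exhibit 3 rank-1 terms summing to T.)
Upper bound: T is a sum of 3 rank-1 terms, T = [1, -1] ⊗ [2, -1] ⊗ [-2, 0, 4] + [1, 1] ⊗ [1, 0] ⊗ [-2, 0, -1] + [1, 2] ⊗ [1, 0] ⊗ [2, 2, 1] (written with every a and b primitive with positive leading entry and the scale carried by c; CP decompositions are not unique, and this one is verified by expanding entrywise), so rank(T) ≤ 3.
These bounds meet, so rank(T) = 3.

rank(T) = 3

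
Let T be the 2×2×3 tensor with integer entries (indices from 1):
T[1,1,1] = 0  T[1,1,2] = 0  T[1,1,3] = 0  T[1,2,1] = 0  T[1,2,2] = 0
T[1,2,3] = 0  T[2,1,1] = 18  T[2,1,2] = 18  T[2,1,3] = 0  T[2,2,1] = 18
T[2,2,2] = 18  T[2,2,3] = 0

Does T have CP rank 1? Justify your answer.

Yes

If T = a ⊗ b ⊗ c then every fibre of T is a multiple of the corresponding factor, so read the factors off the fibres through the nonzero entry T[2,1,1] = 18.
The mode-1 fibre T[:,1,1] = [0, 18] gives a = [0, 1] (primitive direction); the mode-2 fibre T[2,:,1] = [18, 18] gives b = [1, 1]; then c[k] = T[2,1,k] / (a[2]·b[1]) = [18, 18, 0] / 1 = [18, 18, 0].
Expanding [0, 1] ⊗ [1, 1] ⊗ [18, 18, 0] reproduces all 12 entries of T, so T = [0, 1] ⊗ [1, 1] ⊗ [18, 18, 0] and rank(T) ≤ 1.
Equivalently every frontal slice T[:,:,k] is c[k] times the rank-1 matrix [0, 1] ⊗ [1, 1]. So T has rank 1 (it is nonzero).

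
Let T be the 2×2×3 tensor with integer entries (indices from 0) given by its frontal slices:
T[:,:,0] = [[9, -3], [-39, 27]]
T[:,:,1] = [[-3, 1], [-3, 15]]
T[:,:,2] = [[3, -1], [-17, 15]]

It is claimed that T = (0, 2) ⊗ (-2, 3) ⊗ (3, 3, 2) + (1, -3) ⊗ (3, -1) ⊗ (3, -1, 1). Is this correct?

Reconstruct entrywise from the claimed factors. For example, T[1,1,0] = 27 and Σₗ aₗ[1]bₗ[1]cₗ[0] = (2)·(3)·(3) + (-3)·(-1)·(3) = 27; checking all 12 entries, every one matches. The claim holds.

Yes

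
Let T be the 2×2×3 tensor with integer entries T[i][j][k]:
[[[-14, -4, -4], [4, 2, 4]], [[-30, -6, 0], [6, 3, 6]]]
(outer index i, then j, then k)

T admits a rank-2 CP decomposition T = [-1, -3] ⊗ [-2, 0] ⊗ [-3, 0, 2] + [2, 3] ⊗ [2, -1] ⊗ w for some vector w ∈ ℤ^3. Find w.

w = [-2, -1, -2]

Subtract the known terms from T to get the rank-1 residual R = [2, 3] ⊗ [2, -1] ⊗ w, so R[i,j,k] = a[i]·b[j]·w[k]. Pick indices with nonzero a[0]·b[0] = (2)·(2) = 4. Only the fibre through (0,0,·) is needed: R[0,0,:] = T[0,0,:] − Σₗ aₗ[0]bₗ[0]cₗ = [-14, -4, -4] − (-1)·(-2)·[-3, 0, 2] = [-8, -4, -8]. Then w[k] = R[0,0,k] / 4 for each k, giving w = [-8, -4, -8] / 4 = [-2, -1, -2].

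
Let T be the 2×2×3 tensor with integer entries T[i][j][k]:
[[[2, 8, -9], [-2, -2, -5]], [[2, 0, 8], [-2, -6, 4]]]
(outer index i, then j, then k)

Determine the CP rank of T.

Lower bound: the mode-3 unfolding of T (rows indexed by k, columns by (i,j) = (0,0), (0,1), (1,0), (1,1)) is [[2, -2, 2, -2], [8, -2, 0, -6], [-9, -5, 8, 4]].
There the 3×3 minor on rows k ∈ {0, 1, 2}, columns (i,j) ∈ {(0,0), (0,1), (1,0)} is det [[2, -2, 2], [8, -2, 0], [-9, -5, 8]] = -20 ≠ 0, so this unfolding has rank ≥ 3; CP rank is at least every unfolding rank, so rank(T) ≥ 3. (Flattening ranks never certify an upper bound on CP rank; for that we must actually write T with 3 rank-1 terms.)
Upper bound: T is a sum of 3 rank-1 terms, T = [1, -1] (x) [2, 1] (x) [0, 2, -4] + [1, 0] (x) [1, 1] (x) [0, 0, -1] + [1, 1] (x) [1, -1] (x) [2, 4, 0] (one valid choice — decompositions are not unique — normalised so each a, b is primitive with positive first nonzero entry; check it by expanding all entries), so rank(T) ≤ 3.
These bounds meet, so rank(T) = 3.
Check entry T[0,1,1] = -2: (1)·(1)·(2) + (1)·(1)·(0) + (1)·(-1)·(4) = -2.

3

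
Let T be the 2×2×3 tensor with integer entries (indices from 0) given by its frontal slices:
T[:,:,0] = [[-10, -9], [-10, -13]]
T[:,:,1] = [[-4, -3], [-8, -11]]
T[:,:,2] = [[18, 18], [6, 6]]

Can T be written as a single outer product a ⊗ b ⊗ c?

No

The mode-2 unfolding of T (rows indexed by j, columns by (i,k) = (0,0), (0,1), (0,2), (1,0), (1,1), (1,2)) is [[-10, -4, 18, -10, -8, 6], [-9, -3, 18, -13, -11, 6]].
There the 2×2 minor on rows j ∈ {0, 1}, columns (i,k) ∈ {(0,0), (0,1)} is det [[-10, -4], [-9, -3]] = -6 ≠ 0, so this unfolding has rank ≥ 2; CP rank is at least every unfolding rank, so rank(T) ≥ 2.
In particular rank(T) ≥ 2 > 1, so T is not rank-1.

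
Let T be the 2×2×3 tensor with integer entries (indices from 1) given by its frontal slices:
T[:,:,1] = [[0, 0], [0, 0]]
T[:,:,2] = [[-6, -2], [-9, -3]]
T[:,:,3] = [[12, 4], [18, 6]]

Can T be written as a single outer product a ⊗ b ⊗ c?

Yes

If T = a ⊗ b ⊗ c then every fibre of T is a multiple of the corresponding factor, so read the factors off the fibres through the nonzero entry T[1,1,2] = -6.
The mode-1 fibre T[:,1,2] = [-6, -9] gives a = [2, 3] (primitive direction); the mode-2 fibre T[1,:,2] = [-6, -2] gives b = [3, 1]; then c[k] = T[1,1,k] / (a[1]·b[1]) = [0, -6, 12] / 6 = [0, -1, 2].
Expanding [2, 3] ⊗ [3, 1] ⊗ [0, -1, 2] reproduces all 12 entries of T, so T = [2, 3] ⊗ [3, 1] ⊗ [0, -1, 2] and rank(T) ≤ 1.
Equivalently every frontal slice T[:,:,k] is c[k] times the rank-1 matrix [2, 3] ⊗ [3, 1]. So T has rank 1 (it is nonzero).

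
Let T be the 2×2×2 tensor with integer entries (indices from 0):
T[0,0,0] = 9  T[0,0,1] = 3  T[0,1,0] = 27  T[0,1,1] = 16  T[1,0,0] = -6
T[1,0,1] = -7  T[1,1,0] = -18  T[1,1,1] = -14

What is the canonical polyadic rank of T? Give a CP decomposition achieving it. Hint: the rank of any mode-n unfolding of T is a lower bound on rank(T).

Lower bound: the mode-3 unfolding of T (rows indexed by k, columns by (i,j) = (0,0), (0,1), (1,0), (1,1)) is [[9, 27, -6, -18], [3, 16, -7, -14]].
There the 2×2 minor on rows k ∈ {0, 1}, columns (i,j) ∈ {(0,0), (0,1)} is det [[9, 27], [3, 16]] = 63 ≠ 0, so this unfolding has rank ≥ 2; CP rank is at least every unfolding rank, so rank(T) ≥ 2. (This is only a lower bound: in general the CP rank may exceed every unfolding rank, so we still need to exhibit 2 rank-1 terms summing to T.)
Upper bound — finding two terms. Write S_k = T[:,:,k] for the frontal slices: S₀ = [[9, 27], [-6, -18]], S₁ = [[3, 16], [-7, -14]].
If T = a₁ ⊗ b₁ ⊗ c₁ + a₂ ⊗ b₂ ⊗ c₂ then each S_k = c₁[k]·a₁b₁ᵀ + c₂[k]·a₂b₂ᵀ. S₀ and S₁ are linearly independent, so a₁b₁ᵀ and a₂b₂ᵀ must span the same plane of matrices: they are the rank-1 matrices of the form x·S₀ + y·S₁.
det(x·S₀ + y·S₁) is 105·xy + 70·y² = 35·(3·x + 2·y)(y), vanishing at (x:y) = (2:-3) and (1:0).
M₁ = 2·S₀ − 3·S₁ = [[9, 6], [9, 6]] = 3·[1, 1][3, 2]ᵀ and M₂ = S₀ = [[9, 27], [-6, -18]] = 3·[3, -2][1, 3]ᵀ, so take a₁ = [1, 1], b₁ = [3, 2], a₂ = [3, -2], b₂ = [1, 3].
Each slice is an integer combination of E₁ = a₁b₁ᵀ and E₂ = a₂b₂ᵀ: S₀ = 3·E₂, S₁ = −E₁ + 2·E₂; reading off coefficients, c₁ = [0, -1] and c₂ = [3, 2].
Hence T = [1, 1] ⊗ [3, 2] ⊗ [0, -1] + [3, -2] ⊗ [1, 3] ⊗ [3, 2], so rank(T) ≤ 2.
These bounds meet, so rank(T) = 2.

rank(T) = 2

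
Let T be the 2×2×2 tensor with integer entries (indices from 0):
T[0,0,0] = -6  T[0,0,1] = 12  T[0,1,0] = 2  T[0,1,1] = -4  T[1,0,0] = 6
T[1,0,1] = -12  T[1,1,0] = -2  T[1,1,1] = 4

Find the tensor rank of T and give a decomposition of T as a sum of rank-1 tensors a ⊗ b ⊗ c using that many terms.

Lower bound: T ≠ 0 (e.g. T[0,0,0] = -6), so rank(T) ≥ 1.
Upper bound: if T = a ⊗ b ⊗ c then every fibre of T is a multiple of the corresponding factor, so read the factors off the fibres through the nonzero entry T[0,0,0] = -6.
The mode-1 fibre T[:,0,0] = [-6, 6] gives a = [1, -1] (primitive direction); the mode-2 fibre T[0,:,0] = [-6, 2] gives b = [3, -1]; then c[k] = T[0,0,k] / (a[0]·b[0]) = [-6, 12] / 3 = [-2, 4].
Expanding [1, -1] ⊗ [3, -1] ⊗ [-2, 4] reproduces all 8 entries of T, so T = [1, -1] ⊗ [3, -1] ⊗ [-2, 4] and rank(T) ≤ 1.
These bounds meet, so rank(T) = 1.

rank(T) = 1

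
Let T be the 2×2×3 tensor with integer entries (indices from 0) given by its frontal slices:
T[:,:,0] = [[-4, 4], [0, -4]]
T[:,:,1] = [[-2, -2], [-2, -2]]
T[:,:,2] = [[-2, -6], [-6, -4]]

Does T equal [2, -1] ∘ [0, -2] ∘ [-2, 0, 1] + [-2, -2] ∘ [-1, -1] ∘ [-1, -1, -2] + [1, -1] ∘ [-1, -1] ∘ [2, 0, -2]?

Reconstruct entrywise from the claimed factors. For example, T[0,1,2] = -6 and Σₗ aₗ[0]bₗ[1]cₗ[2] = (2)·(-2)·(1) + (-2)·(-1)·(-2) + (1)·(-1)·(-2) = -6; checking all 12 entries, every one matches. The claim holds.

Yes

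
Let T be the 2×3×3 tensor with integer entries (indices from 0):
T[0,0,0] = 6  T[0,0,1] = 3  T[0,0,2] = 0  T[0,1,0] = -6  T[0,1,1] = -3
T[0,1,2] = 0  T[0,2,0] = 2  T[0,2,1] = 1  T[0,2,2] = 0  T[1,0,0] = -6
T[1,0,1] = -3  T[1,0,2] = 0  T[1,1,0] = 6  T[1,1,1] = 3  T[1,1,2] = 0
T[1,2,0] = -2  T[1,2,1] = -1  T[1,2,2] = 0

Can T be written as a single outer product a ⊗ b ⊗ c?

Yes

The mode-1 fibre T[:,0,0] = [6, -6] gives a = [1, -1] (primitive direction); the mode-2 fibre T[0,:,0] = [6, -6, 2] gives b = [3, -3, 1]; then c[k] = T[0,0,k] / (a[0]·b[0]) = [6, 3, 0] / 3 = [2, 1, 0].
Expanding [1, -1] ⊗ [3, -3, 1] ⊗ [2, 1, 0] reproduces all 18 entries of T, so T = [1, -1] ⊗ [3, -3, 1] ⊗ [2, 1, 0] and rank(T) ≤ 1.
Equivalently every frontal slice T[:,:,k] is c[k] times the rank-1 matrix [1, -1] ⊗ [3, -3, 1]. So T has rank 1 (it is nonzero).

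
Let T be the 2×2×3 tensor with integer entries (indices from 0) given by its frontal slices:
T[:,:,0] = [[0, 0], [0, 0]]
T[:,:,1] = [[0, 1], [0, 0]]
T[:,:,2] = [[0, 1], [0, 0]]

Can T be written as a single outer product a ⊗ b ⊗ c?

If T = a ⊗ b ⊗ c then every fibre of T is a multiple of the corresponding factor, so read the factors off the fibres through the nonzero entry T[0,1,1] = 1.
The mode-1 fibre T[:,1,1] = [1, 0] gives a = (1, 0) (primitive direction); the mode-2 fibre T[0,:,1] = [0, 1] gives b = (0, 1); then c[k] = T[0,1,k] / (a[0]·b[1]) = [0, 1, 1] / 1 = (0, 1, 1).
Expanding (1, 0) ⊗ (0, 1) ⊗ (0, 1, 1) reproduces all 12 entries of T, so T = (1, 0) ⊗ (0, 1) ⊗ (0, 1, 1) and rank(T) ≤ 1.
Equivalently every frontal slice T[:,:,k] is c[k] times the rank-1 matrix (1, 0) ⊗ (0, 1). So T has rank 1 (it is nonzero).

Yes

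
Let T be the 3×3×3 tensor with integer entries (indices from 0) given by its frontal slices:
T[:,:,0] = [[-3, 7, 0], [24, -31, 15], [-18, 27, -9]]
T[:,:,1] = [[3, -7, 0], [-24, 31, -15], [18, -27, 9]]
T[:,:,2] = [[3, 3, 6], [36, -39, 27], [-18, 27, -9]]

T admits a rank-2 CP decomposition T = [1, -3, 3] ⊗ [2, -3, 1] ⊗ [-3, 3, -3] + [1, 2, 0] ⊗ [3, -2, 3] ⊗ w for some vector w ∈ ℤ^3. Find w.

w = [1, -1, 3]

Subtract the known terms from T to get the rank-1 residual R = [1, 2, 0] ⊗ [3, -2, 3] ⊗ w, so R[i,j,k] = a[i]·b[j]·w[k]. Pick indices with nonzero a[0]·b[0] = (1)·(3) = 3. Only the fibre through (0,0,·) is needed: R[0,0,:] = T[0,0,:] − Σₗ aₗ[0]bₗ[0]cₗ = [-3, 3, 3] − (1)·(2)·[-3, 3, -3] = [3, -3, 9]. Then w[k] = R[0,0,k] / 3 for each k, giving w = [3, -3, 9] / 3 = [1, -1, 3].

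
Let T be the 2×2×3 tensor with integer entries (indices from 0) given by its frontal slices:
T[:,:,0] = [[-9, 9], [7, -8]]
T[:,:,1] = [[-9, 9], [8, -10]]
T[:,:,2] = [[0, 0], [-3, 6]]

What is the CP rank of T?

Lower bound: the mode-2 unfolding of T (rows indexed by j, columns by (i,k) = (0,0), (0,1), (0,2), (1,0), (1,1), (1,2)) is [[-9, -9, 0, 7, 8, -3], [9, 9, 0, -8, -10, 6]].
There the 2×2 minor on rows j ∈ {0, 1}, columns (i,k) ∈ {(0,0), (1,0)} is det [[-9, 7], [9, -8]] = 9 ≠ 0, so this unfolding has rank ≥ 2; CP rank is at least every unfolding rank, so rank(T) ≥ 2. (This is only a lower bound: in general the CP rank may exceed every unfolding rank, so we still need to exhibit 2 rank-1 terms summing to T.)
Upper bound — finding two terms. Write S_k = T[:,:,k] for the frontal slices: S₀ = [[-9, 9], [7, -8]], S₁ = [[-9, 9], [8, -10]], S₂ = [[0, 0], [-3, 6]].
If T = a₁ ⊗ b₁ ⊗ c₁ + a₂ ⊗ b₂ ⊗ c₂ then each S_k = c₁[k]·a₁b₁ᵀ + c₂[k]·a₂b₂ᵀ. S₀ and S₁ are linearly independent, so a₁b₁ᵀ and a₂b₂ᵀ must span the same plane of matrices: they are the rank-1 matrices of the form x·S₀ + y·S₁.
det(x·S₀ + y·S₁) is 9·x² + 27·xy + 18·y² = 9·(x + 2·y)(x + y), vanishing at (x:y) = (2:-1) and (1:-1).
M₁ = 2·S₀ − S₁ = [[-9, 9], [6, -6]] = (-3)·[3, -2][1, -1]ᵀ and M₂ = S₀ − S₁ = [[0, 0], [-1, 2]] = −[0, 1][1, -2]ᵀ, so take a₁ = [3, -2], b₁ = [1, -1], a₂ = [0, 1], b₂ = [1, -2].
Each slice is an integer combination of E₁ = a₁b₁ᵀ and E₂ = a₂b₂ᵀ: S₀ = −3·E₁ + E₂, S₁ = −3·E₁ + 2·E₂, S₂ = −3·E₂; reading off coefficients, c₁ = [-3, -3, 0] and c₂ = [1, 2, -3].
Hence T = [3, -2] ⊗ [1, -1] ⊗ [-3, -3, 0] + [0, 1] ⊗ [1, -2] ⊗ [1, 2, -3], so rank(T) ≤ 2.
These bounds meet, so rank(T) = 2.

2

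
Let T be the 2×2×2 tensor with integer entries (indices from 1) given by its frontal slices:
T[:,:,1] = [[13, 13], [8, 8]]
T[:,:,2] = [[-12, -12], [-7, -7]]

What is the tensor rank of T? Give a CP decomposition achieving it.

rank(T) = 2

Lower bound: in the mode-1 unfolding of T (rows indexed by i, columns by (j,k)) the 2×2 minor on rows i ∈ {1, 2}, columns (j,k) ∈ {(1,1), (1,2)} is det [[13, -12], [8, -7]] = 5 ≠ 0, so that unfolding has rank ≥ 2 and hence rank(T) ≥ 2 (CP rank is at least every unfolding rank, though it can be larger).
Upper bound: T[:,j,:] = b[j]·M for every slice, with b = [1, 1] and M = [[13, -12], [8, -7]] (rows i, columns k).
Splitting M by its rows (i = 1, 2), M = [1, 0][13, -12]ᵀ + [0, 1][8, -7]ᵀ.
Hence T = [1, 0] ⊗ [1, 1] ⊗ [13, -12] + [0, 1] ⊗ [1, 1] ⊗ [8, -7], so rank(T) ≤ 2.
These bounds meet, so rank(T) = 2.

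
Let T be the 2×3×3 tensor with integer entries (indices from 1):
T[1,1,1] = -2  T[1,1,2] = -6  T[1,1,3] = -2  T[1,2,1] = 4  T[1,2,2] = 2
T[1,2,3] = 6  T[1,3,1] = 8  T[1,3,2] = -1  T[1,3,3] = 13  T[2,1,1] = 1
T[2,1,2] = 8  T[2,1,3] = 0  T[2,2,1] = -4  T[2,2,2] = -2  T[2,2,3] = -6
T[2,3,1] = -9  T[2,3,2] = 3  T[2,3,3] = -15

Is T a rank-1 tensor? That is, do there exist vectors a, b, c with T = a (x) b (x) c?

No

The mode-1 unfolding of T (rows indexed by i, columns by (j,k) = (1,1), (1,2), (1,3), (2,1), (2,2), (2,3), (3,1), (3,2), (3,3)) is [[-2, -6, -2, 4, 2, 6, 8, -1, 13], [1, 8, 0, -4, -2, -6, -9, 3, -15]].
There the 2×2 minor on rows i ∈ {1, 2}, columns (j,k) ∈ {(1,1), (1,2)} is det [[-2, -6], [1, 8]] = -10 ≠ 0, so this unfolding has rank ≥ 2; CP rank is at least every unfolding rank, so rank(T) ≥ 2.
In particular rank(T) ≥ 2 > 1, so T is not rank-1.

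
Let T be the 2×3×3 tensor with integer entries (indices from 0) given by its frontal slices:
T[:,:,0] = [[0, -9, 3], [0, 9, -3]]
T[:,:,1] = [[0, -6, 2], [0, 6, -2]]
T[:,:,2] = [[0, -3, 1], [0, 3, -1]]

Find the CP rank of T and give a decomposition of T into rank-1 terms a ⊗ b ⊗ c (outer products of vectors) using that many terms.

rank(T) = 1

Lower bound: T ≠ 0 (e.g. T[0,1,0] = -9), so rank(T) ≥ 1.
Upper bound: if T = a ⊗ b ⊗ c then every fibre of T is a multiple of the corresponding factor, so read the factors off the fibres through the nonzero entry T[0,1,0] = -9.
The mode-1 fibre T[:,1,0] = [-9, 9] gives a = (1, -1) (primitive direction); the mode-2 fibre T[0,:,0] = [0, -9, 3] gives b = (0, 3, -1); then c[k] = T[0,1,k] / (a[0]·b[1]) = [-9, -6, -3] / 3 = (-3, -2, -1).
Expanding (1, -1) ⊗ (0, 3, -1) ⊗ (-3, -2, -1) reproduces all 18 entries of T, so T = (1, -1) ⊗ (0, 3, -1) ⊗ (-3, -2, -1) and rank(T) ≤ 1.
These bounds meet, so rank(T) = 1.
Check entry T[1,1,2] = 3: (-1)·(3)·(-1) = 3.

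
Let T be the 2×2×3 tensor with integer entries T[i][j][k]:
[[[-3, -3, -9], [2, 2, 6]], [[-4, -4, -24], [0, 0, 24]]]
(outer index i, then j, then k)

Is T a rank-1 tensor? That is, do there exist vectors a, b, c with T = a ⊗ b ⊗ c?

The mode-1 unfolding of T (rows indexed by i, columns by (j,k) = (0,0), (0,1), (0,2), (1,0), (1,1), (1,2)) is [[-3, -3, -9, 2, 2, 6], [-4, -4, -24, 0, 0, 24]].
There the 2×2 minor on rows i ∈ {0, 1}, columns (j,k) ∈ {(0,0), (0,2)} is det [[-3, -9], [-4, -24]] = 36 ≠ 0, so this unfolding has rank ≥ 2; CP rank is at least every unfolding rank, so rank(T) ≥ 2.
In particular rank(T) ≥ 2 > 1, so T is not rank-1.

No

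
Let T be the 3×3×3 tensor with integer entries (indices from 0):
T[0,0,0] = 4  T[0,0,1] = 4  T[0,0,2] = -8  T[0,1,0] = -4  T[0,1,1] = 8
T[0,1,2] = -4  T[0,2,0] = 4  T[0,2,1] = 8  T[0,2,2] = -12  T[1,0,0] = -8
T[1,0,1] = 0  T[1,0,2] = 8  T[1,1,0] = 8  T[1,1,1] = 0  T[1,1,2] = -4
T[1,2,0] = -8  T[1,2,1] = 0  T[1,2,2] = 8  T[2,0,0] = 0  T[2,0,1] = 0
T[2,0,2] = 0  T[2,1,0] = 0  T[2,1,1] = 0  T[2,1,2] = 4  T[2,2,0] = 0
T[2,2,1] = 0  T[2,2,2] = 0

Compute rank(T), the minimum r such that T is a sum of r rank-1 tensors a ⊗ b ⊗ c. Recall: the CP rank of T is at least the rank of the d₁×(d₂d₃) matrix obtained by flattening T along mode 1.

3

Lower bound: in the mode-2 unfolding of T (rows indexed by j, columns by (i,k)) the 3×3 minor on rows j ∈ {0, 1, 2}, columns (i,k) ∈ {(0,0), (0,1), (1,2)} is det [[4, 4, 8], [-4, 8, -4], [4, 8, 8]] = -64 ≠ 0, so that unfolding has rank ≥ 3 and hence rank(T) ≥ 3 (CP rank is at least every unfolding rank, though it can be larger).
Upper bound: T is a sum of 3 rank-1 terms, T = [0, 1, 1] ⊗ [0, 1, 0] ⊗ [0, 0, 4] + [1, -2, 0] ⊗ [1, -1, 1] ⊗ [4, 0, -4] + [1, 0, 0] ⊗ [1, 2, 2] ⊗ [0, 4, -4] (written with every a and b primitive with positive leading entry and the scale carried by c; CP decompositions are not unique, and this one is verified by expanding entrywise), so rank(T) ≤ 3.
These bounds meet, so rank(T) = 3.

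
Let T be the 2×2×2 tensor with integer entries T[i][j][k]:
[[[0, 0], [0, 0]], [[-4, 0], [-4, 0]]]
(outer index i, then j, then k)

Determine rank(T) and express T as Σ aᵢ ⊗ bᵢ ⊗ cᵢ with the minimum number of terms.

Lower bound: T ≠ 0 (e.g. T[1,0,0] = -4), so rank(T) ≥ 1.
Upper bound: if T = a ⊗ b ⊗ c then every fibre of T is a multiple of the corresponding factor, so read the factors off the fibres through the nonzero entry T[1,0,0] = -4.
The mode-1 fibre T[:,0,0] = [0, -4] gives a = (0, 1) (primitive direction); the mode-2 fibre T[1,:,0] = [-4, -4] gives b = (1, 1); then c[k] = T[1,0,k] / (a[1]·b[0]) = [-4, 0] / 1 = (-4, 0).
Expanding (0, 1) ⊗ (1, 1) ⊗ (-4, 0) reproduces all 8 entries of T, so T = (0, 1) ⊗ (1, 1) ⊗ (-4, 0) and rank(T) ≤ 1.
These bounds meet, so rank(T) = 1.

rank(T) = 1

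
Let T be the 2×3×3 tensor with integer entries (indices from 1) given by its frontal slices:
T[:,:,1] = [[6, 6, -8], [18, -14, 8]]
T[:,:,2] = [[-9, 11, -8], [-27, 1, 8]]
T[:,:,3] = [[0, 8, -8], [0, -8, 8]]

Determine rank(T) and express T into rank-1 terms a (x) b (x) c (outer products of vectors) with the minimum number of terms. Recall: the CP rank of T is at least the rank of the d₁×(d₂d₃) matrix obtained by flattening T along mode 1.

Lower bound: in the mode-3 unfolding of T (rows indexed by k, columns by (i,j)) the 2×2 minor on rows k ∈ {1, 2}, columns (i,j) ∈ {(1,1), (1,2)} is det [[6, 6], [-9, 11]] = 120 ≠ 0, so that unfolding has rank ≥ 2 and hence rank(T) ≥ 2 (CP rank is at least every unfolding rank, though it can be larger).
Upper bound: with S_k = T[:,:,k], the two rank-1 terms a₁b₁ᵀ, a₂b₂ᵀ are the rank-1 members of the pencil x·S₁ + y·S₂.
The 2×2 minor of x·S₁ + y·S₂ on rows {1,2}, columns {1,2} is −192·x² + 96·xy + 288·y² = (-96)·(2·x − 3·y)(x + y), vanishing at (x:y) = (3:2) and (1:-1).
M₁ = 3·S₁ + 2·S₂ = [[0, 40, -40], [0, -40, 40]] = 40·[1, -1][0, 1, -1]ᵀ and M₂ = S₁ − S₂ = [[15, -5, 0], [45, -15, 0]] = 5·[1, 3][3, -1, 0]ᵀ, so take a₁ = [1, -1], b₁ = [0, 1, -1], a₂ = [1, 3], b₂ = [3, -1, 0].
Each slice is an integer combination of E₁ = a₁b₁ᵀ and E₂ = a₂b₂ᵀ: S₁ = 8·E₁ + 2·E₂, S₂ = 8·E₁ − 3·E₂, S₃ = 8·E₁; reading off coefficients, c₁ = [8, 8, 8] and c₂ = [2, -3, 0].
Hence T = [1, -1] (x) [0, 1, -1] (x) [8, 8, 8] + [1, 3] (x) [3, -1, 0] (x) [2, -3, 0], so rank(T) ≤ 2.
These bounds meet, so rank(T) = 2.

rank(T) = 2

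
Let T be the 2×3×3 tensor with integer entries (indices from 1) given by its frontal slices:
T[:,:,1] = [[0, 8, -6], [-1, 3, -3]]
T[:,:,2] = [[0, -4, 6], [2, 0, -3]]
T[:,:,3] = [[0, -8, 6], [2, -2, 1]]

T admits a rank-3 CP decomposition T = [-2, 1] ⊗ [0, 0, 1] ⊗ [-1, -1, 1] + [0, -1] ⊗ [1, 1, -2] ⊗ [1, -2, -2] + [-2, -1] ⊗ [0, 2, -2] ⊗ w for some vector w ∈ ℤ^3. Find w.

Subtract the known terms from T to get the rank-1 residual R = [-2, -1] ⊗ [0, 2, -2] ⊗ w, so R[i,j,k] = a[i]·b[j]·w[k]. Pick indices with nonzero a[1]·b[2] = (-2)·(2) = -4. Only the fibre through (1,2,·) is needed: R[1,2,:] = T[1,2,:] − Σₗ aₗ[1]bₗ[2]cₗ = [8, -4, -8] − (-2)·(0)·[-1, -1, 1] − (0)·(1)·[1, -2, -2] = [8, -4, -8]. Then w[k] = R[1,2,k] / -4 for each k, giving w = [8, -4, -8] / -4 = [-2, 1, 2].

w = [-2, 1, 2]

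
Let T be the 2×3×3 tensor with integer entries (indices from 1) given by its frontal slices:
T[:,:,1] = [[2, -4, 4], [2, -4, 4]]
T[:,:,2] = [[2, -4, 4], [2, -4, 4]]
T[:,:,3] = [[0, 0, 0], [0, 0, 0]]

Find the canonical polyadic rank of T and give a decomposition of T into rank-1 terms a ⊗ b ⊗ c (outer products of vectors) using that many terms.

Lower bound: T ≠ 0 (e.g. T[1,1,1] = 2), so rank(T) ≥ 1.
Upper bound: if T = a ⊗ b ⊗ c then every fibre of T is a multiple of the corresponding factor, so read the factors off the fibres through the nonzero entry T[1,1,1] = 2.
The mode-1 fibre T[:,1,1] = [2, 2] gives a = [1, 1] (primitive direction); the mode-2 fibre T[1,:,1] = [2, -4, 4] gives b = [1, -2, 2]; then c[k] = T[1,1,k] / (a[1]·b[1]) = [2, 2, 0] / 1 = [2, 2, 0].
Expanding [1, 1] ⊗ [1, -2, 2] ⊗ [2, 2, 0] reproduces all 18 entries of T, so T = [1, 1] ⊗ [1, -2, 2] ⊗ [2, 2, 0] and rank(T) ≤ 1.
These bounds meet, so rank(T) = 1.

rank(T) = 1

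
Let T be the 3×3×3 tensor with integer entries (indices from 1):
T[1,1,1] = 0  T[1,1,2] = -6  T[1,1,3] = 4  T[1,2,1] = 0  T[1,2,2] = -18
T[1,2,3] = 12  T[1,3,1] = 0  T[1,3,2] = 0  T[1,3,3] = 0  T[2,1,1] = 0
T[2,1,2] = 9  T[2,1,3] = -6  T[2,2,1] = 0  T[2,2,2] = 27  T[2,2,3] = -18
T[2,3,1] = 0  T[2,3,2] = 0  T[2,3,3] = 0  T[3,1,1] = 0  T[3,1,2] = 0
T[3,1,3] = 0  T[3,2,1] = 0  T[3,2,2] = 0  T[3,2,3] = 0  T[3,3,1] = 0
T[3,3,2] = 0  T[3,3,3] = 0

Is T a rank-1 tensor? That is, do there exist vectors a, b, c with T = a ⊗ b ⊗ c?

Yes

If T = a ⊗ b ⊗ c then every fibre of T is a multiple of the corresponding factor, so read the factors off the fibres through the nonzero entry T[1,1,2] = -6.
The mode-1 fibre T[:,1,2] = [-6, 9, 0] gives a = [2, -3, 0] (primitive direction); the mode-2 fibre T[1,:,2] = [-6, -18, 0] gives b = [1, 3, 0]; then c[k] = T[1,1,k] / (a[1]·b[1]) = [0, -6, 4] / 2 = [0, -3, 2].
Expanding [2, -3, 0] ⊗ [1, 3, 0] ⊗ [0, -3, 2] reproduces all 27 entries of T, so T = [2, -3, 0] ⊗ [1, 3, 0] ⊗ [0, -3, 2] and rank(T) ≤ 1.
Equivalently every frontal slice T[:,:,k] is c[k] times the rank-1 matrix [2, -3, 0] ⊗ [1, 3, 0]. So T has rank 1 (it is nonzero).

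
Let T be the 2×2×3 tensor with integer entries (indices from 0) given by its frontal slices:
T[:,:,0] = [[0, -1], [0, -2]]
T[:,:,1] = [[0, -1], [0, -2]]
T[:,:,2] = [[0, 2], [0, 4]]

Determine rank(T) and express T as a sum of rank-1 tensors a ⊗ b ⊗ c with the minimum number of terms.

rank(T) = 1

Lower bound: T ≠ 0 (e.g. T[0,1,0] = -1), so rank(T) ≥ 1.
Upper bound: if T = a ⊗ b ⊗ c then every fibre of T is a multiple of the corresponding factor, so read the factors off the fibres through the nonzero entry T[0,1,0] = -1.
The mode-1 fibre T[:,1,0] = [-1, -2] gives a = [1, 2] (primitive direction); the mode-2 fibre T[0,:,0] = [0, -1] gives b = [0, 1]; then c[k] = T[0,1,k] / (a[0]·b[1]) = [-1, -1, 2] / 1 = [-1, -1, 2].
Expanding [1, 2] ⊗ [0, 1] ⊗ [-1, -1, 2] reproduces all 12 entries of T, so T = [1, 2] ⊗ [0, 1] ⊗ [-1, -1, 2] and rank(T) ≤ 1.
These bounds meet, so rank(T) = 1.
Check entry T[0,1,0] = -1: (1)·(1)·(-1) = -1.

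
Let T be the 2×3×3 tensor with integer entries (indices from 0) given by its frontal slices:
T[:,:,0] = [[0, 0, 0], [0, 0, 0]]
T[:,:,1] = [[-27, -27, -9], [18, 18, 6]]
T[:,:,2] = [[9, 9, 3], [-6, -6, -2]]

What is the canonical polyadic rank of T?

1

Lower bound: T ≠ 0 (e.g. T[0,0,1] = -27), so rank(T) ≥ 1.
Upper bound: the mode-1 fibre T[:,0,1] = [-27, 18] gives a = [3, -2] (primitive direction); the mode-2 fibre T[0,:,1] = [-27, -27, -9] gives b = [3, 3, 1]; then c[k] = T[0,0,k] / (a[0]·b[0]) = [0, -27, 9] / 9 = [0, -3, 1].
Expanding [3, -2] (x) [3, 3, 1] (x) [0, -3, 1] reproduces all 18 entries of T, so T = [3, -2] (x) [3, 3, 1] (x) [0, -3, 1] and rank(T) ≤ 1.
These bounds meet, so rank(T) = 1.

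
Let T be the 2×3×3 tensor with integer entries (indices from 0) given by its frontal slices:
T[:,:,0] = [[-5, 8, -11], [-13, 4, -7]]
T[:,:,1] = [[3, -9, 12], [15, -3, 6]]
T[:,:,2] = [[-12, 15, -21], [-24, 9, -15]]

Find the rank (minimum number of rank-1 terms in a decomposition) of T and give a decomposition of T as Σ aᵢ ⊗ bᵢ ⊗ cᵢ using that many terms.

rank(T) = 2

Lower bound: the mode-2 unfolding of T (rows indexed by j, columns by (i,k) = (0,0), (0,1), (0,2), (1,0), (1,1), (1,2)) is [[-5, 3, -12, -13, 15, -24], [8, -9, 15, 4, -3, 9], [-11, 12, -21, -7, 6, -15]].
There the 2×2 minor on rows j ∈ {0, 1}, columns (i,k) ∈ {(0,0), (0,1)} is det [[-5, 3], [8, -9]] = 21 ≠ 0, so this unfolding has rank ≥ 2; CP rank is at least every unfolding rank, so rank(T) ≥ 2. (This is only a lower bound: in general the CP rank may exceed every unfolding rank, so we still need to exhibit 2 rank-1 terms summing to T.)
Upper bound — finding two terms. Write S_k = T[:,:,k] for the frontal slices: S₀ = [[-5, 8, -11], [-13, 4, -7]], S₁ = [[3, -9, 12], [15, -3, 6]], S₂ = [[-12, 15, -21], [-24, 9, -15]].
If T = a₁ ⊗ b₁ ⊗ c₁ + a₂ ⊗ b₂ ⊗ c₂ then each S_k = c₁[k]·a₁b₁ᵀ + c₂[k]·a₂b₂ᵀ. S₀ and S₁ are linearly independent, so a₁b₁ᵀ and a₂b₂ᵀ must span the same plane of matrices: they are the rank-1 matrices of the form x·S₀ + y·S₁.
The 2×2 minor of x·S₀ + y·S₁ on rows {0,1}, columns {0,1} is 84·x² − 210·xy + 126·y² = 42·(2·x − 3·y)(x − y), vanishing at (x:y) = (3:2) and (1:1).
M₁ = 3·S₀ + 2·S₁ = [[-9, 6, -9], [-9, 6, -9]] = (-3)·[1, 1][3, -2, 3]ᵀ and M₂ = S₀ + S₁ = [[-2, -1, 1], [2, 1, -1]] = −[1, -1][2, 1, -1]ᵀ, so take a₁ = [1, 1], b₁ = [3, -2, 3], a₂ = [1, -1], b₂ = [2, 1, -1].
Each slice is an integer combination of E₁ = a₁b₁ᵀ and E₂ = a₂b₂ᵀ: S₀ = −3·E₁ + 2·E₂, S₁ = 3·E₁ − 3·E₂, S₂ = −6·E₁ + 3·E₂; reading off coefficients, c₁ = [-3, 3, -6] and c₂ = [2, -3, 3].
Hence T = [1, 1] ⊗ [3, -2, 3] ⊗ [-3, 3, -6] + [1, -1] ⊗ [2, 1, -1] ⊗ [2, -3, 3], so rank(T) ≤ 2.
These bounds meet, so rank(T) = 2.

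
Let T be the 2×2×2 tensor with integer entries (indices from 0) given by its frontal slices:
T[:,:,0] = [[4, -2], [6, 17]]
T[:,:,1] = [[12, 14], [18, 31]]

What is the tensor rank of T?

Lower bound: the mode-3 unfolding of T (rows indexed by k, columns by (i,j) = (0,0), (0,1), (1,0), (1,1)) is [[4, -2, 6, 17], [12, 14, 18, 31]].
There the 2×2 minor on rows k ∈ {0, 1}, columns (i,j) ∈ {(0,0), (0,1)} is det [[4, -2], [12, 14]] = 80 ≠ 0, so this unfolding has rank ≥ 2; CP rank is at least every unfolding rank, so rank(T) ≥ 2. (Unfolding ranks only ever bound the CP rank from below — rank(T) can be strictly larger than all of them — so the matching upper bound has to come from an explicit 2-term decomposition.)
Upper bound — finding two terms. Write S_k = T[:,:,k] for the frontal slices: S₀ = [[4, -2], [6, 17]], S₁ = [[12, 14], [18, 31]].
If T = a₁ ⊗ b₁ ⊗ c₁ + a₂ ⊗ b₂ ⊗ c₂ then each S_k = c₁[k]·a₁b₁ᵀ + c₂[k]·a₂b₂ᵀ. S₀ and S₁ are linearly independent, so a₁b₁ᵀ and a₂b₂ᵀ must span the same plane of matrices: they are the rank-1 matrices of the form x·S₀ + y·S₁.
det(x·S₀ + y·S₁) is 80·x² + 280·xy + 120·y² = 40·(x + 3·y)(2·x + y), vanishing at (x:y) = (3:-1) and (1:-2).
M₁ = 3·S₀ − S₁ = [[0, -20], [0, 20]] = (-20)·[1, -1][0, 1]ᵀ and M₂ = S₀ − 2·S₁ = [[-20, -30], [-30, -45]] = (-5)·[2, 3][2, 3]ᵀ, so take a₁ = [1, -1], b₁ = [0, 1], a₂ = [2, 3], b₂ = [2, 3].
Each slice is an integer combination of E₁ = a₁b₁ᵀ and E₂ = a₂b₂ᵀ: S₀ = −8·E₁ + E₂, S₁ = −4·E₁ + 3·E₂; reading off coefficients, c₁ = [-8, -4] and c₂ = [1, 3].
Hence T = [1, -1] ⊗ [0, 1] ⊗ [-8, -4] + [2, 3] ⊗ [2, 3] ⊗ [1, 3], so rank(T) ≤ 2.
These bounds meet, so rank(T) = 2.

2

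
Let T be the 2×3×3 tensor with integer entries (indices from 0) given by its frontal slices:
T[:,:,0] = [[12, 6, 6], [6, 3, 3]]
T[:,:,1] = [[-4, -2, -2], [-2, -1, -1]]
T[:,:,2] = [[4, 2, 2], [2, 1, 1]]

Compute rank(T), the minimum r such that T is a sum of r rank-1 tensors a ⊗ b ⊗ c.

1

Lower bound: T ≠ 0 (e.g. T[0,0,0] = 12), so rank(T) ≥ 1.
Upper bound: if T = a ⊗ b ⊗ c then every fibre of T is a multiple of the corresponding factor, so read the factors off the fibres through the nonzero entry T[0,0,0] = 12.
The mode-1 fibre T[:,0,0] = [12, 6] gives a = [2, 1] (primitive direction); the mode-2 fibre T[0,:,0] = [12, 6, 6] gives b = [2, 1, 1]; then c[k] = T[0,0,k] / (a[0]·b[0]) = [12, -4, 4] / 4 = [3, -1, 1].
Expanding [2, 1] ⊗ [2, 1, 1] ⊗ [3, -1, 1] reproduces all 18 entries of T, so T = [2, 1] ⊗ [2, 1, 1] ⊗ [3, -1, 1] and rank(T) ≤ 1.
These bounds meet, so rank(T) = 1.
Check entry T[1,2,2] = 1: (1)·(1)·(1) = 1.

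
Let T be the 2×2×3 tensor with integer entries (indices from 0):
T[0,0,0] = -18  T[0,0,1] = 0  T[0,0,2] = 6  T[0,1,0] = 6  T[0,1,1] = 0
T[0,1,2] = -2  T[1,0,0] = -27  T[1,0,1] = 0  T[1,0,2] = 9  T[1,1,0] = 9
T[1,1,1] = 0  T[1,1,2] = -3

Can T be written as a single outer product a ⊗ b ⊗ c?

If T = a ⊗ b ⊗ c then every fibre of T is a multiple of the corresponding factor, so read the factors off the fibres through the nonzero entry T[0,0,0] = -18.
The mode-1 fibre T[:,0,0] = [-18, -27] gives a = [2, 3] (primitive direction); the mode-2 fibre T[0,:,0] = [-18, 6] gives b = [3, -1]; then c[k] = T[0,0,k] / (a[0]·b[0]) = [-18, 0, 6] / 6 = [-3, 0, 1].
Expanding [2, 3] ⊗ [3, -1] ⊗ [-3, 0, 1] reproduces all 12 entries of T, so T = [2, 3] ⊗ [3, -1] ⊗ [-3, 0, 1] and rank(T) ≤ 1.
Equivalently every frontal slice T[:,:,k] is c[k] times the rank-1 matrix [2, 3] ⊗ [3, -1]. So T has rank 1 (it is nonzero).

Yes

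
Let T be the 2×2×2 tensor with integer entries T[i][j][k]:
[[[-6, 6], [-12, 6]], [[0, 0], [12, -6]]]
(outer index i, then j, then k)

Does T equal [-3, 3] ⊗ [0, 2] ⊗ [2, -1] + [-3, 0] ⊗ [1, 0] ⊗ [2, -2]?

Reconstruct entrywise from the claimed factors. For example, T[1,0,1] = 0 and Σₗ aₗ[1]bₗ[0]cₗ[1] = (3)·(0)·(-1) + (0)·(1)·(-2) = 0; checking all 8 entries, every one matches. The claim holds.

Yes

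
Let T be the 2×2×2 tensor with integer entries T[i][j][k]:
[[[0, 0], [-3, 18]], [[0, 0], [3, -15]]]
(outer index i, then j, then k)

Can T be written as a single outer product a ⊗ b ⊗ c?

The mode-1 unfolding of T (rows indexed by i, columns by (j,k) = (0,0), (0,1), (1,0), (1,1)) is [[0, 0, -3, 18], [0, 0, 3, -15]].
There the 2×2 minor on rows i ∈ {0, 1}, columns (j,k) ∈ {(1,0), (1,1)} is det [[-3, 18], [3, -15]] = -9 ≠ 0, so this unfolding has rank ≥ 2; CP rank is at least every unfolding rank, so rank(T) ≥ 2.
In particular rank(T) ≥ 2 > 1, so T is not rank-1.

No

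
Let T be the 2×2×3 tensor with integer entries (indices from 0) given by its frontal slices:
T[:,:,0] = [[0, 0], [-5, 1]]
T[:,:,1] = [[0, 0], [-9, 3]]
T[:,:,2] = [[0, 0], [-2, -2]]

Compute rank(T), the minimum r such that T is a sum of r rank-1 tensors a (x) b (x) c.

Lower bound: the mode-3 unfolding of T (rows indexed by k, columns by (i,j) = (0,0), (0,1), (1,0), (1,1)) is [[0, 0, -5, 1], [0, 0, -9, 3], [0, 0, -2, -2]].
There the 2×2 minor on rows k ∈ {0, 1}, columns (i,j) ∈ {(1,0), (1,1)} is det [[-5, 1], [-9, 3]] = -6 ≠ 0, so this unfolding has rank ≥ 2; CP rank is at least every unfolding rank, so rank(T) ≥ 2. (Unfolding ranks only ever bound the CP rank from below — rank(T) can be strictly larger than all of them — so the matching upper bound has to come from an explicit 2-term decomposition.)
Upper bound — finding two terms. Every mode-1 slice of T is a multiple of one matrix: T[i,:,:] = a[i]·M with a = [0, 1] and M = [[-5, -9, -2], [1, 3, -2]] (rows indexed by j, columns by k). So it suffices to write M as a sum of two rank-1 matrices.
Splitting M by its rows (j = 0, 1), M = [1, 0][-5, -9, -2]ᵀ + [0, 1][1, 3, -2]ᵀ.
Hence T = [0, 1] (x) [1, 0] (x) [-5, -9, -2] + [0, 1] (x) [0, 1] (x) [1, 3, -2], so rank(T) ≤ 2.
These bounds meet, so rank(T) = 2.

2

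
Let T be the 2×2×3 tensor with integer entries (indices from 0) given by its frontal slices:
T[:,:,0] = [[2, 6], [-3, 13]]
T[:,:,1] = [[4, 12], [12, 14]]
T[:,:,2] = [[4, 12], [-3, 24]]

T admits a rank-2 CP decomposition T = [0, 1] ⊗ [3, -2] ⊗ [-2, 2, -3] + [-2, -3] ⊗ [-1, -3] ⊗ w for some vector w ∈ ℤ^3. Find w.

Subtract the known terms from T to get the rank-1 residual R = [-2, -3] ⊗ [-1, -3] ⊗ w, so R[i,j,k] = a[i]·b[j]·w[k]. Pick indices with nonzero a[0]·b[0] = (-2)·(-1) = 2. Only the fibre through (0,0,·) is needed: R[0,0,:] = T[0,0,:] − Σₗ aₗ[0]bₗ[0]cₗ = [2, 4, 4] − (0)·(3)·[-2, 2, -3] = [2, 4, 4]. Then w[k] = R[0,0,k] / 2 for each k, giving w = [2, 4, 4] / 2 = [1, 2, 2].

w = [1, 2, 2]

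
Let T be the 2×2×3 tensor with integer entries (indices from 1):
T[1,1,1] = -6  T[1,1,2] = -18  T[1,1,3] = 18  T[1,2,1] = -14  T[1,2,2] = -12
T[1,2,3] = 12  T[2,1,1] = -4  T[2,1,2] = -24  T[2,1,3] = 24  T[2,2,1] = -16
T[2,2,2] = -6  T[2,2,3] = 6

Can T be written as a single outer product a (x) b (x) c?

No

The mode-3 unfolding of T (rows indexed by k, columns by (i,j) = (1,1), (1,2), (2,1), (2,2)) is [[-6, -14, -4, -16], [-18, -12, -24, -6], [18, 12, 24, 6]].
There the 2×2 minor on rows k ∈ {1, 2}, columns (i,j) ∈ {(1,1), (1,2)} is det [[-6, -14], [-18, -12]] = -180 ≠ 0, so this unfolding has rank ≥ 2; CP rank is at least every unfolding rank, so rank(T) ≥ 2.
In particular rank(T) ≥ 2 > 1, so T is not rank-1.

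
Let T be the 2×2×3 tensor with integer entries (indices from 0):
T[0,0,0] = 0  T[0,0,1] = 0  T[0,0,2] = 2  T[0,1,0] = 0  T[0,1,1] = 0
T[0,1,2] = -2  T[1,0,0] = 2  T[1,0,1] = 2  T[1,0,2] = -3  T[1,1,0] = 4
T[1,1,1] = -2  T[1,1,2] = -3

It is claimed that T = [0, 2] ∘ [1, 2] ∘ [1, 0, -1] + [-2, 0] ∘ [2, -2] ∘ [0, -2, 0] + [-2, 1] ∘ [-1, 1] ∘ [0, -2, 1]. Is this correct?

No

Reconstruct entry (0,0,1) from the claimed factors: Σₗ aₗ[0]bₗ[0]cₗ[1] = (0)·(1)·(0) + (-2)·(2)·(-2) + (-2)·(-1)·(-2) = 4, but T[0,0,1] = 0. The claim is false.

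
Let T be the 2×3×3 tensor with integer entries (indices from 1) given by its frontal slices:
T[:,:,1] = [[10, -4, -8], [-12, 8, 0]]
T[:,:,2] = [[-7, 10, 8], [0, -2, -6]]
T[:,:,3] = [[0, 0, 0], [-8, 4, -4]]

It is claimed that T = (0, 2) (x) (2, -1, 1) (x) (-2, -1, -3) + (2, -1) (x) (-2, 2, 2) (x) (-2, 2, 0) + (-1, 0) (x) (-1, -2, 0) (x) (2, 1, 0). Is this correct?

Reconstruct entry (2,1,3) from the claimed factors: Σₗ aₗ[2]bₗ[1]cₗ[3] = (2)·(2)·(-3) + (-1)·(-2)·(0) + (0)·(-1)·(0) = -12, but T[2,1,3] = -8. The claim is false.

No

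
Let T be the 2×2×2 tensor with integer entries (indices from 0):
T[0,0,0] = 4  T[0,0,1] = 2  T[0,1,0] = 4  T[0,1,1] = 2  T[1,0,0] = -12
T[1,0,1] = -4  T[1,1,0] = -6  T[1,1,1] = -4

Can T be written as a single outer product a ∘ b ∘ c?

The mode-3 unfolding of T (rows indexed by k, columns by (i,j) = (0,0), (0,1), (1,0), (1,1)) is [[4, 4, -12, -6], [2, 2, -4, -4]].
There the 2×2 minor on rows k ∈ {0, 1}, columns (i,j) ∈ {(0,0), (1,0)} is det [[4, -12], [2, -4]] = 8 ≠ 0, so this unfolding has rank ≥ 2; CP rank is at least every unfolding rank, so rank(T) ≥ 2.
In particular rank(T) ≥ 2 > 1, so T is not rank-1.

No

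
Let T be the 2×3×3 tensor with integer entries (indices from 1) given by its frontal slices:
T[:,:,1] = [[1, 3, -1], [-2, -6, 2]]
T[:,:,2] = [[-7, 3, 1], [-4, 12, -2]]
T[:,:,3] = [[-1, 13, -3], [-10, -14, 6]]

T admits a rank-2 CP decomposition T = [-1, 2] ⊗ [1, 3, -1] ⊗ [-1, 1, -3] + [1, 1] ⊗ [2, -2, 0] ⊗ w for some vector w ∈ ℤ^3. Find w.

Subtract the known terms from T to get the rank-1 residual R = [1, 1] ⊗ [2, -2, 0] ⊗ w, so R[i,j,k] = a[i]·b[j]·w[k]. Pick indices with nonzero a[1]·b[1] = (1)·(2) = 2. Only the fibre through (1,1,·) is needed: R[1,1,:] = T[1,1,:] − Σₗ aₗ[1]bₗ[1]cₗ = [1, -7, -1] − (-1)·(1)·[-1, 1, -3] = [0, -6, -4]. Then w[k] = R[1,1,k] / 2 for each k, giving w = [0, -6, -4] / 2 = [0, -3, -2].

w = [0, -3, -2]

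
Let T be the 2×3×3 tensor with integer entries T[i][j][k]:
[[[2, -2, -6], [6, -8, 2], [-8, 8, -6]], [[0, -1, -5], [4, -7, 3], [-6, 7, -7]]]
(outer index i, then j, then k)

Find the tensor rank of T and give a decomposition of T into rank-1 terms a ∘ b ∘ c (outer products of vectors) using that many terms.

Lower bound: the mode-2 unfolding of T (rows indexed by j, columns by (i,k) = (0,0), (0,1), (0,2), (1,0), (1,1), (1,2)) is [[2, -2, -6, 0, -1, -5], [6, -8, 2, 4, -7, 3], [-8, 8, -6, -6, 7, -7]].
There the 3×3 minor on rows j ∈ {0, 1, 2}, columns (i,k) ∈ {(0,0), (0,1), (0,2)} is det [[2, -2, -6], [6, -8, 2], [-8, 8, -6]] = 120 ≠ 0, so this unfolding has rank ≥ 3; CP rank is at least every unfolding rank, so rank(T) ≥ 3. (Flattening ranks never certify an upper bound on CP rank; for that we must actually write T with 3 rank-1 terms.)
Upper bound: T is a sum of 3 rank-1 terms, T = [1, 1] ∘ [1, -1, 2] ∘ [-2, 4, -4] + [1, 1] ∘ [2, 1, 1] ∘ [0, -2, 0] + [2, 1] ∘ [1, 1, -1] ∘ [2, -1, -1] (written with every a and b primitive with positive leading entry and the scale carried by c; CP decompositions are not unique, and this one is verified by expanding entrywise), so rank(T) ≤ 3.
These bounds meet, so rank(T) = 3.

rank(T) = 3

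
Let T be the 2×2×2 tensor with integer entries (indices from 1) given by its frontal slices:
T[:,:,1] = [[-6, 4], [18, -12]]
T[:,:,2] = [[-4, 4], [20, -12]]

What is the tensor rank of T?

Lower bound: the mode-3 unfolding of T (rows indexed by k, columns by (i,j) = (1,1), (1,2), (2,1), (2,2)) is [[-6, 4, 18, -12], [-4, 4, 20, -12]].
There the 2×2 minor on rows k ∈ {1, 2}, columns (i,j) ∈ {(1,1), (1,2)} is det [[-6, 4], [-4, 4]] = -8 ≠ 0, so this unfolding has rank ≥ 2; CP rank is at least every unfolding rank, so rank(T) ≥ 2. (This is only a lower bound: in general the CP rank may exceed every unfolding rank, so we still need to exhibit 2 rank-1 terms summing to T.)
Upper bound — finding two terms. Write S_k = T[:,:,k] for the frontal slices: S₁ = [[-6, 4], [18, -12]], S₂ = [[-4, 4], [20, -12]].
If T = a₁ ⊗ b₁ ⊗ c₁ + a₂ ⊗ b₂ ⊗ c₂ then each S_k = c₁[k]·a₁b₁ᵀ + c₂[k]·a₂b₂ᵀ. S₁ and S₂ are linearly independent, so a₁b₁ᵀ and a₂b₂ᵀ must span the same plane of matrices: they are the rank-1 matrices of the form x·S₁ + y·S₂.
det(x·S₁ + y·S₂) is −32·xy − 32·y² = (-32)·(y)(x + y), vanishing at (x:y) = (1:0) and (1:-1).
M₁ = S₁ = [[-6, 4], [18, -12]] = (-2)·(1, -3)(3, -2)ᵀ and M₂ = S₁ − S₂ = [[-2, 0], [-2, 0]] = (-2)·(1, 1)(1, 0)ᵀ, so take a₁ = (1, -3), b₁ = (3, -2), a₂ = (1, 1), b₂ = (1, 0).
Each slice is an integer combination of E₁ = a₁b₁ᵀ and E₂ = a₂b₂ᵀ: S₁ = −2·E₁, S₂ = −2·E₁ + 2·E₂; reading off coefficients, c₁ = (-2, -2) and c₂ = (0, 2).
Hence T = (1, -3) ⊗ (3, -2) ⊗ (-2, -2) + (1, 1) ⊗ (1, 0) ⊗ (0, 2), so rank(T) ≤ 2.
These bounds meet, so rank(T) = 2.
Check entry T[2,2,1] = -12: (-3)·(-2)·(-2) + (1)·(0)·(0) = -12.

2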